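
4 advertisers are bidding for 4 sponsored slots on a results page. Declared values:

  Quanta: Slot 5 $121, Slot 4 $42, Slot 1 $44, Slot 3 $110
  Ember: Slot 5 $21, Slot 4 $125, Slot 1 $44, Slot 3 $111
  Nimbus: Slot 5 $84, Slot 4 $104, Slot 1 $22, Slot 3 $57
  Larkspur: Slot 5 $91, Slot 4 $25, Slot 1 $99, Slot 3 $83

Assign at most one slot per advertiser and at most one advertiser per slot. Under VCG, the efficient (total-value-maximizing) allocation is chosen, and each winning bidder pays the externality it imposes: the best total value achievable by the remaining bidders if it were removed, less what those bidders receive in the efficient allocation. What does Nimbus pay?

Nimbus pays $14.

Efficient allocation: Quanta→Slot 5 ($121), Ember→Slot 3 ($111), Nimbus→Slot 4 ($104), Larkspur→Slot 1 ($99); total welfare W = $435.
Nimbus receives Slot 4 at value $104, so the others get W − 104 = $331.
Without Nimbus: best allocation of the remaining 3 bidders over all 4 slots is Quanta→Slot 5 ($121), Ember→Slot 4 ($125), Larkspur→Slot 1 ($99), total $345.
VCG payment = (others' best without Nimbus) − (others' welfare with Nimbus) = 345 − 331 = $14.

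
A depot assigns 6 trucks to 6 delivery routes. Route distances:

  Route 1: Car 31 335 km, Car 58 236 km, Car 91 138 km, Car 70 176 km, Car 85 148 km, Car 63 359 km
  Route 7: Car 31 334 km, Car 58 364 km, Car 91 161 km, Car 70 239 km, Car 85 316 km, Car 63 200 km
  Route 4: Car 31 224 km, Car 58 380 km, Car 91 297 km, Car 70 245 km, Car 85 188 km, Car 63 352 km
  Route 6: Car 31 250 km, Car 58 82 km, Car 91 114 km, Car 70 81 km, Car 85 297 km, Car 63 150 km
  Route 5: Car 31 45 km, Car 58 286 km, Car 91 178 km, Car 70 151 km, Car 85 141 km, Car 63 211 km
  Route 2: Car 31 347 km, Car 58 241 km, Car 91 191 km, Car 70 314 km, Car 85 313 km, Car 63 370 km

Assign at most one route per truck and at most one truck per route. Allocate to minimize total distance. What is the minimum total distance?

Minimum total: 882 km

Treat this as an assignment problem: match each truck to one route.
Optimal: Car 31→Route 5 (45 km), Car 58→Route 6 (82 km), Car 91→Route 2 (191 km), Car 70→Route 1 (176 km), Car 85→Route 4 (188 km), Car 63→Route 7 (200 km) — total 45+82+191+176+188+200 = 882 km.
Min-entry greedy (repeatedly take the single cheapest remaining cell) gives 893 km, worse by 11.
Swapping Car 63↔Car 85 (Car 63→Route 4 352 km, Car 85→Route 7 316 km) adds 280.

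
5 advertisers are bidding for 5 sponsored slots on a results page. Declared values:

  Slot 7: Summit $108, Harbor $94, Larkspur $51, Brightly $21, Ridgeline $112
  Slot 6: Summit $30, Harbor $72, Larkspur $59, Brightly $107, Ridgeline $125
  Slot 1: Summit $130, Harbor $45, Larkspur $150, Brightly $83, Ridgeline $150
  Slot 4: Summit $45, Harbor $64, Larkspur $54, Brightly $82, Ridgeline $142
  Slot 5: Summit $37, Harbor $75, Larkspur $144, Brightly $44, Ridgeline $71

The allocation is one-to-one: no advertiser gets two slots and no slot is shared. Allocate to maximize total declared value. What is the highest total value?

Optimal: Summit→Slot 1 ($130), Harbor→Slot 7 ($94), Larkspur→Slot 5 ($144), Brightly→Slot 6 ($107), Ridgeline→Slot 4 ($142) — total 130+94+144+107+142 = $617.
Max-entry greedy (repeatedly take the single best remaining cell) gives $582, worse by 35.
Next-best assignment: Summit→Slot 7, Harbor→Slot 5, Larkspur→Slot 1, Brightly→Slot 6, Ridgeline→Slot 4 = $582.
No other one-to-one assignment exceeds $617.

Max total: $617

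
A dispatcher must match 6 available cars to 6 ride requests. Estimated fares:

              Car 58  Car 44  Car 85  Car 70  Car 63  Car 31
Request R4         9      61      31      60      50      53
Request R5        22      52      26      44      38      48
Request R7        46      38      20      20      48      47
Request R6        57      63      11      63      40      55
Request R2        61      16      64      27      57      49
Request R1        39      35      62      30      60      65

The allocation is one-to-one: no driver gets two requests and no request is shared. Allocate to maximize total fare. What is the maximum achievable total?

Optimal: Car 58→Request R6 ($57), Car 44→Request R5 ($52), Car 85→Request R2 ($64), Car 70→Request R4 ($60), Car 63→Request R7 ($48), Car 31→Request R1 ($65) — total 57+52+64+60+48+65 = $346.
Max-entry greedy (repeatedly take the single best remaining cell) gives $322, worse by 24.
Swapping Car 44↔Car 58 (Car 44→Request R6 $63, Car 58→Request R5 $22) loses 24.
No other one-to-one assignment exceeds $346.

Maximum total: $346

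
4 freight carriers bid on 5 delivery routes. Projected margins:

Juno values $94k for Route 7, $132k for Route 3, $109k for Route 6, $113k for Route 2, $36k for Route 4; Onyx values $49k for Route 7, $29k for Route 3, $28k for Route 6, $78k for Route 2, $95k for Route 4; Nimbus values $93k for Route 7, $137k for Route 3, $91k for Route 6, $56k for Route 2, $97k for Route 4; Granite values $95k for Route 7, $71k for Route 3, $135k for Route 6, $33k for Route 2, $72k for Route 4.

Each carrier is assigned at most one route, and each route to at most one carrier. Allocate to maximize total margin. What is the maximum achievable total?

Max total: $480k

Optimal: Juno→Route 2 ($113k), Onyx→Route 4 ($95k), Nimbus→Route 3 ($137k), Granite→Route 6 ($135k) — total 113+95+137+135 = $480k.
Column-greedy (each route in turn goes to its best remaining carrier) gives $419k, worse by 61.
Swapping Juno↔Onyx (Juno→Route 4 $36k, Onyx→Route 2 $78k) loses 94.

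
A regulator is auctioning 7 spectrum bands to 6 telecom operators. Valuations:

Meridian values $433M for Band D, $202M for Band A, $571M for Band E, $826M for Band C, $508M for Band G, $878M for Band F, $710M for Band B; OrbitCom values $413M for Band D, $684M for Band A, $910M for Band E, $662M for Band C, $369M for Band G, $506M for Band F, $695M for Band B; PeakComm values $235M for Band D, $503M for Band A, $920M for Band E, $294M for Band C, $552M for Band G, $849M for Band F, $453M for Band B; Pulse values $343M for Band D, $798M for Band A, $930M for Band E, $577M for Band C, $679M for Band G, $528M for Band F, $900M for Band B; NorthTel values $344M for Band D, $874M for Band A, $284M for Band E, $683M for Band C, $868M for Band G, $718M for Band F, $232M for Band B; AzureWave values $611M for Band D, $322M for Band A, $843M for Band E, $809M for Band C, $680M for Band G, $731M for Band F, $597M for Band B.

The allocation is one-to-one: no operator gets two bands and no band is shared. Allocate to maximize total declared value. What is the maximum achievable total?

Optimal: Meridian→Band F ($878M), OrbitCom→Band A ($684M), PeakComm→Band E ($920M), Pulse→Band B ($900M), NorthTel→Band G ($868M), AzureWave→Band C ($809M) — total 878+684+920+900+868+809 = $5059M.
Next-best assignment: Meridian→Band C, OrbitCom→Band E, PeakComm→Band F, Pulse→Band B, NorthTel→Band A, AzureWave→Band G = $5039M.
Swapping PeakComm↔OrbitCom (PeakComm→Band A $503M, OrbitCom→Band E $910M) loses 191.

Maximum total: $5059M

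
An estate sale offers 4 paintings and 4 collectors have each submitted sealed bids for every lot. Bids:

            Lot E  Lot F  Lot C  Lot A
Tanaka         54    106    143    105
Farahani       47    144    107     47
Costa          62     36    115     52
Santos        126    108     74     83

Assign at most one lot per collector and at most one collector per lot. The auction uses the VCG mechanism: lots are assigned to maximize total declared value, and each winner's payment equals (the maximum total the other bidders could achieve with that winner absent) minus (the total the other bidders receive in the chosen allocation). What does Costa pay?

Costa pays $38.

Efficient allocation: Tanaka→Lot A ($105), Farahani→Lot F ($144), Costa→Lot C ($115), Santos→Lot E ($126); total welfare W = $490.
Costa receives Lot C at value $115, so the others get W − 115 = $375.
Without Costa: best allocation of the remaining 3 bidders over all 4 lots is Tanaka→Lot C ($143), Farahani→Lot F ($144), Santos→Lot E ($126), total $413.
VCG payment = (others' best without Costa) − (others' welfare with Costa) = 413 − 375 = $38.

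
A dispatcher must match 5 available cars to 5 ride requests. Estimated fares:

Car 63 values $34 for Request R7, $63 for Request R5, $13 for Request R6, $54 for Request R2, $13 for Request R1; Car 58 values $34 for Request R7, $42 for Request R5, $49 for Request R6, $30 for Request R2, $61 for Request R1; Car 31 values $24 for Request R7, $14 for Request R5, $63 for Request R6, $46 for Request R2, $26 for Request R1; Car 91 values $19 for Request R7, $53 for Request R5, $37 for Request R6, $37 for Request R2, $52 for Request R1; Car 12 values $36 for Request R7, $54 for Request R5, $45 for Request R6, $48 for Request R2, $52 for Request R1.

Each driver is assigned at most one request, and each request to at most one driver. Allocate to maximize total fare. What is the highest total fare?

This is a one-to-one assignment (maximum-weight bipartite matching).
Optimal: Car 63→Request R2 ($54), Car 58→Request R1 ($61), Car 31→Request R6 ($63), Car 91→Request R5 ($53), Car 12→Request R7 ($36) — total 54+61+63+53+36 = $267.
Max-entry greedy (repeatedly take the single best remaining cell) gives $254, worse by 13.

Max total: $267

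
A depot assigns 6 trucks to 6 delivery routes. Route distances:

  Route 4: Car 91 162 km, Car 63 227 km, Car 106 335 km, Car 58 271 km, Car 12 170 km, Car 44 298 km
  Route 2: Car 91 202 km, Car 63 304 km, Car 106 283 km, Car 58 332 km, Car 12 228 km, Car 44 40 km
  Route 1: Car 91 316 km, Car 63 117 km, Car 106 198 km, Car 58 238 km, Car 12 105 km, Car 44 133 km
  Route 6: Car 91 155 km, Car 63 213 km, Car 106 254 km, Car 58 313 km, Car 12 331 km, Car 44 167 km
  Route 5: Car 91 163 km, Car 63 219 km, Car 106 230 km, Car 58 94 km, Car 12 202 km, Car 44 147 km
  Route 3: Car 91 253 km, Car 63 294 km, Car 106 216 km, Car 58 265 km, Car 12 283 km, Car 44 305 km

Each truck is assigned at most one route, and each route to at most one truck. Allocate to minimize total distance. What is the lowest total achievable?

Optimal: Car 91→Route 6 (155 km), Car 63→Route 1 (117 km), Car 106→Route 3 (216 km), Car 58→Route 5 (94 km), Car 12→Route 4 (170 km), Car 44→Route 2 (40 km) — total 155+117+216+94+170+40 = 792 km.
Min-entry greedy (repeatedly take the single cheapest remaining cell) gives 837 km, worse by 45.
Swapping Car 91↔Car 12 (Car 91→Route 4 162 km, Car 12→Route 6 331 km) adds 168.

Minimum total: 792 km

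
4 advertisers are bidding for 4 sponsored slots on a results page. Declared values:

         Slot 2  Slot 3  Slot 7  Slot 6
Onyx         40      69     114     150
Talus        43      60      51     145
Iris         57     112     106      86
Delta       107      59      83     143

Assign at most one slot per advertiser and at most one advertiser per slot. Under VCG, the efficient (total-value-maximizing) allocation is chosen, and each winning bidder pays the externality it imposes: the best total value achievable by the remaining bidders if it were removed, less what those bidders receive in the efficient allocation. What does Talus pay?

Talus pays $36.

Efficient allocation: Onyx→Slot 7 ($114), Talus→Slot 6 ($145), Iris→Slot 3 ($112), Delta→Slot 2 ($107); total welfare W = $478.
Talus receives Slot 6 at value $145, so the others get W − 145 = $333.
Without Talus: best allocation of the remaining 3 bidders over all 4 slots is Onyx→Slot 7 ($114), Iris→Slot 3 ($112), Delta→Slot 6 ($143), total $369.
VCG payment = (others' best without Talus) − (others' welfare with Talus) = 369 − 333 = $36.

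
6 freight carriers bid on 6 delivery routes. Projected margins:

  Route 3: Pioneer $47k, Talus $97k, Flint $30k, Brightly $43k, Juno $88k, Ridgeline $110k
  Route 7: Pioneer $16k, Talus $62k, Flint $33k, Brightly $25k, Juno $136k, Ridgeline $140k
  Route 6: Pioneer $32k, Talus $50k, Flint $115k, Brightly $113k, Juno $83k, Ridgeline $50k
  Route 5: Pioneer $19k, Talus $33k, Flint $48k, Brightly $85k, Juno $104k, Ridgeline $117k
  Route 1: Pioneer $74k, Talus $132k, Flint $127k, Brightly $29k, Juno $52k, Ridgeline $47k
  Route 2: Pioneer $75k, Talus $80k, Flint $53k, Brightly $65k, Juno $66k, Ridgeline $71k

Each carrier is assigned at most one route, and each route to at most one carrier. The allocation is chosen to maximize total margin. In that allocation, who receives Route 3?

Talus receives Route 3.

Optimal: Pioneer→Route 2 ($75k), Talus→Route 3 ($97k), Flint→Route 1 ($127k), Brightly→Route 6 ($113k), Juno→Route 7 ($136k), Ridgeline→Route 5 ($117k) — total 75+97+127+113+136+117 = $665k.
Row-greedy (each carrier in turn takes its best remaining route) gives $653k, worse by 12.
Every other assignment is strictly worse.
Talus's own top route is Route 1 ($132k), but forcing Talus→Route 1 and reassigning the rest optimally gives only $653k — worse by 12.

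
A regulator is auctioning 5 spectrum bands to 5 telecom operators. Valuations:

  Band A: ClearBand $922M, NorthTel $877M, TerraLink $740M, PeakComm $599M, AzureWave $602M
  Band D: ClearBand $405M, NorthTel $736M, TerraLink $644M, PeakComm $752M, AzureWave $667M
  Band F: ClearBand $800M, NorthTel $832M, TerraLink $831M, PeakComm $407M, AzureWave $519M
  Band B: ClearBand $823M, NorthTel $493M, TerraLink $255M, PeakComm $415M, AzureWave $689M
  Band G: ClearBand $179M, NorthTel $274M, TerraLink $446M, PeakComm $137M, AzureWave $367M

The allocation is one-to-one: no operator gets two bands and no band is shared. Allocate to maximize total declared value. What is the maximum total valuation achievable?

This is the linear assignment problem.
Optimal: ClearBand→Band B ($823M), NorthTel→Band A ($877M), TerraLink→Band F ($831M), PeakComm→Band D ($752M), AzureWave→Band G ($367M) — total 823+877+831+752+367 = $3650M.
Column-greedy (each band in turn goes to its best remaining operator) gives $3641M, worse by 9.
Next-best assignment: ClearBand→Band A, NorthTel→Band F, TerraLink→Band G, PeakComm→Band D, AzureWave→Band B = $3641M.

Maximum total: $3650M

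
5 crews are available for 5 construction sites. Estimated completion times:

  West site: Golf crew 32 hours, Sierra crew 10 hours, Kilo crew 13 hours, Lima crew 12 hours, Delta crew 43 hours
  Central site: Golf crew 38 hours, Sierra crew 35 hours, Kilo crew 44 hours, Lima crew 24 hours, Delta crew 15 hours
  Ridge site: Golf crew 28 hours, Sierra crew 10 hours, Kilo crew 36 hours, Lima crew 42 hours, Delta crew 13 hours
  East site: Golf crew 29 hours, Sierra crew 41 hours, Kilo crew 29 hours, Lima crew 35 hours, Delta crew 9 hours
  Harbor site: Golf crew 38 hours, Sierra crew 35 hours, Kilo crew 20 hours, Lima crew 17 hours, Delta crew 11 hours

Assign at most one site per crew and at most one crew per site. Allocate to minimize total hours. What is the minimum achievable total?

Min total: 84 hours

Treat this as an assignment problem: match each crew to one site.
Optimal: Golf crew→East site (29 hours), Sierra crew→Ridge site (10 hours), Kilo crew→West site (13 hours), Lima crew→Harbor site (17 hours), Delta crew→Central site (15 hours) — total 29+10+13+17+15 = 84 hours.
Row-greedy (each crew in turn takes its cheapest remaining site) gives 91 hours, worse by 7.
Next-best assignment: Golf crew→East site, Sierra crew→Ridge site, Kilo crew→Harbor site, Lima crew→West site, Delta crew→Central site = 86 hours.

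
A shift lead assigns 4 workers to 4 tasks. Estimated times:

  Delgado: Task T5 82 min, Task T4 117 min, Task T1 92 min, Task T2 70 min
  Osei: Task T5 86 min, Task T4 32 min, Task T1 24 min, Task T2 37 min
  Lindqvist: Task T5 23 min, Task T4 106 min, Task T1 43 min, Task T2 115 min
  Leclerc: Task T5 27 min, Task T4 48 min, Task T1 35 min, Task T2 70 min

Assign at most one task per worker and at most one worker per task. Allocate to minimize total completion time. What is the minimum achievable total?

This is a one-to-one assignment (minimum-cost bipartite matching).
Optimal: Delgado→Task T2 (70 min), Osei→Task T4 (32 min), Lindqvist→Task T5 (23 min), Leclerc→Task T1 (35 min) — total 70+32+23+35 = 160 min.
Row-greedy (each worker in turn takes its cheapest remaining task) gives 165 min, worse by 5.
Next-best assignment: Delgado→Task T2, Osei→Task T1, Lindqvist→Task T5, Leclerc→Task T4 = 165 min.

Minimum total: 160 min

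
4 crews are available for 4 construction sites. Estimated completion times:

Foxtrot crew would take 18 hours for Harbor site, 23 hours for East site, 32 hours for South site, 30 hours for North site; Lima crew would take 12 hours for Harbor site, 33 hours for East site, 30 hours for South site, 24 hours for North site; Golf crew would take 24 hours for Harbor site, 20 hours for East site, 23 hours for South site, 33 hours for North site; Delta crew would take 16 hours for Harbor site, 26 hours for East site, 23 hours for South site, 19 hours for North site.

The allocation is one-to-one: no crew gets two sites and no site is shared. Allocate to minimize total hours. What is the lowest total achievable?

Min total: 77 hours

Optimal: Foxtrot crew→East site (23 hours), Lima crew→Harbor site (12 hours), Golf crew→South site (23 hours), Delta crew→North site (19 hours) — total 23+12+23+19 = 77 hours.
Min-entry greedy (repeatedly take the single cheapest remaining cell) gives 83 hours, worse by 6.
Next-best assignment: Foxtrot crew→South site, Lima crew→Harbor site, Golf crew→East site, Delta crew→North site = 83 hours.
Checked against all permutations: 77 hours is optimal.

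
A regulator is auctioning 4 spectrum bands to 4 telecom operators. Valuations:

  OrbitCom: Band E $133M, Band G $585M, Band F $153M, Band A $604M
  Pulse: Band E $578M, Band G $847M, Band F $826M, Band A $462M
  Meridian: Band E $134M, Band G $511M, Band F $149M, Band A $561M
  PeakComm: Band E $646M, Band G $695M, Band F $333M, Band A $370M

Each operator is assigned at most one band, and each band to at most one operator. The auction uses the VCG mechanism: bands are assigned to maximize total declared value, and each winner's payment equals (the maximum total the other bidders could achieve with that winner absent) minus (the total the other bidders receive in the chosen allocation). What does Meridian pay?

Meridian pays $68M.

Efficient allocation: OrbitCom→Band G ($585M), Pulse→Band F ($826M), Meridian→Band A ($561M), PeakComm→Band E ($646M); total welfare W = $2618M.
Meridian receives Band A at value $561M, so the others get W − 561 = $2057M.
Without Meridian: best allocation of the remaining 3 bidders over all 4 bands is OrbitCom→Band A ($604M), Pulse→Band F ($826M), PeakComm→Band G ($695M), total $2125M.
VCG payment = (others' best without Meridian) − (others' welfare with Meridian) = 2125 − 2057 = $68M.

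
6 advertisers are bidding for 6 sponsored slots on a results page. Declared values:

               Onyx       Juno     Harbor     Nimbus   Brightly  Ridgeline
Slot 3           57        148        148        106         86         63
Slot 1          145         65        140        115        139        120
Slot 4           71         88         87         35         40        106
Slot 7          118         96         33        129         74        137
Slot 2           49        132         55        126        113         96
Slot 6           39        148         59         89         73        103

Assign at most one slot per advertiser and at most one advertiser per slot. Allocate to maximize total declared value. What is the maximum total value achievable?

Optimal: Onyx→Slot 1 ($145), Juno→Slot 6 ($148), Harbor→Slot 3 ($148), Nimbus→Slot 7 ($129), Brightly→Slot 2 ($113), Ridgeline→Slot 4 ($106) — total 145+148+148+129+113+106 = $789.
Row-greedy (each advertiser in turn takes its best remaining slot) gives $725, worse by 64.
Next-best assignment: Onyx→Slot 7, Juno→Slot 6, Harbor→Slot 3, Nimbus→Slot 2, Brightly→Slot 1, Ridgeline→Slot 4 = $785.

Maximum total: $789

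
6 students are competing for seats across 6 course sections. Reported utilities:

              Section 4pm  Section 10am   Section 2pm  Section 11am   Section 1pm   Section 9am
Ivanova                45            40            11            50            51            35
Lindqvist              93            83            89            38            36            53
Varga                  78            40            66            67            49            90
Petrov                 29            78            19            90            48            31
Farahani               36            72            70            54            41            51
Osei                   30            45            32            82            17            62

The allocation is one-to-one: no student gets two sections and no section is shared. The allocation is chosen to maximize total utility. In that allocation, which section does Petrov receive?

Optimal: Ivanova→Section 1pm (51 points), Lindqvist→Section 4pm (93 points), Varga→Section 9am (90 points), Petrov→Section 10am (78 points), Farahani→Section 2pm (70 points), Osei→Section 11am (82 points) — total 51+93+90+78+70+82 = 464 points.
Row-greedy (each student in turn takes its best remaining section) gives 428 points, worse by 36.
No other one-to-one assignment exceeds 464 points.
Petrov's own top section is Section 11am (90 points), but forcing Petrov→Section 11am and reassigning the rest optimally gives only 442 points — worse by 22.

Petrov receives Section 10am.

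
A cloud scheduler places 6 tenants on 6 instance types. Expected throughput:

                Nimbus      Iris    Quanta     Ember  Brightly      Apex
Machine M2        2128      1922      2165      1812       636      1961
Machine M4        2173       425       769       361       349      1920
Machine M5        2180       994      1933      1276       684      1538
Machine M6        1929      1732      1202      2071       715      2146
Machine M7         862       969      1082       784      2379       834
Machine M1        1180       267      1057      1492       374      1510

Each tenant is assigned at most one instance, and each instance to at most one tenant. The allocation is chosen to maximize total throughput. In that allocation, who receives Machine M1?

This is a one-to-one assignment (maximum-weight bipartite matching).
Optimal: Nimbus→Machine M4 (2173 ops/s), Iris→Machine M2 (1922 ops/s), Quanta→Machine M5 (1933 ops/s), Ember→Machine M1 (1492 ops/s), Brightly→Machine M7 (2379 ops/s), Apex→Machine M6 (2146 ops/s) — total 2173+1922+1933+1492+2379+2146 = 12045 ops/s.
Max-entry greedy (repeatedly take the single best remaining cell) gives 10787 ops/s, worse by 1258.
Next-best assignment: Nimbus→Machine M4, Iris→Machine M2, Quanta→Machine M5, Ember→Machine M6, Brightly→Machine M7, Apex→Machine M1 = 11988 ops/s.
Ember's own top instance is Machine M6 (2071 ops/s), but forcing Ember→Machine M6 and reassigning the rest optimally gives only 11988 ops/s — worse by 57.

Ember receives Machine M1.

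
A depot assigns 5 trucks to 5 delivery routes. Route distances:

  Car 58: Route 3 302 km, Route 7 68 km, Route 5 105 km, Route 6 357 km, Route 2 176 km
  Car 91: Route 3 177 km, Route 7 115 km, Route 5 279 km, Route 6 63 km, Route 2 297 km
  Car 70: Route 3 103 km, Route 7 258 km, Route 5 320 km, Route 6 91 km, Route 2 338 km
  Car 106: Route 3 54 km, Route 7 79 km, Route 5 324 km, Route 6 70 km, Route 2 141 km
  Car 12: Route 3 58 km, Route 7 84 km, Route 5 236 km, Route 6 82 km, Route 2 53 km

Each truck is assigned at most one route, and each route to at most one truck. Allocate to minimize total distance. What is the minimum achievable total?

Optimal: Car 58→Route 5 (105 km), Car 91→Route 6 (63 km), Car 70→Route 3 (103 km), Car 106→Route 7 (79 km), Car 12→Route 2 (53 km) — total 105+63+103+79+53 = 403 km.
Row-greedy (each truck in turn takes its cheapest remaining route) gives 611 km, worse by 208.
Next-best assignment: Car 58→Route 5, Car 91→Route 7, Car 70→Route 6, Car 106→Route 3, Car 12→Route 2 = 418 km.
Swapping Car 106↔Car 12 (Car 106→Route 2 141 km, Car 12→Route 7 84 km) adds 93.

Min total: 403 km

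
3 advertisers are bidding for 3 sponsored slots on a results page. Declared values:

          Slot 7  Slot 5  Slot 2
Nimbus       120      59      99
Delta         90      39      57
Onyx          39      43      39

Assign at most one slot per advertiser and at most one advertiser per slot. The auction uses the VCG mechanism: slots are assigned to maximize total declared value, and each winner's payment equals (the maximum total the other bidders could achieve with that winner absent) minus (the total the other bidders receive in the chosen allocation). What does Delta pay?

Delta pays $21.

Efficient allocation: Nimbus→Slot 2 ($99), Delta→Slot 7 ($90), Onyx→Slot 5 ($43); total welfare W = $232.
Delta receives Slot 7 at value $90, so the others get W − 90 = $142.
Without Delta: best allocation of the remaining 2 bidders over all 3 slots is Nimbus→Slot 7 ($120), Onyx→Slot 5 ($43), total $163.
VCG payment = (others' best without Delta) − (others' welfare with Delta) = 163 − 142 = $21.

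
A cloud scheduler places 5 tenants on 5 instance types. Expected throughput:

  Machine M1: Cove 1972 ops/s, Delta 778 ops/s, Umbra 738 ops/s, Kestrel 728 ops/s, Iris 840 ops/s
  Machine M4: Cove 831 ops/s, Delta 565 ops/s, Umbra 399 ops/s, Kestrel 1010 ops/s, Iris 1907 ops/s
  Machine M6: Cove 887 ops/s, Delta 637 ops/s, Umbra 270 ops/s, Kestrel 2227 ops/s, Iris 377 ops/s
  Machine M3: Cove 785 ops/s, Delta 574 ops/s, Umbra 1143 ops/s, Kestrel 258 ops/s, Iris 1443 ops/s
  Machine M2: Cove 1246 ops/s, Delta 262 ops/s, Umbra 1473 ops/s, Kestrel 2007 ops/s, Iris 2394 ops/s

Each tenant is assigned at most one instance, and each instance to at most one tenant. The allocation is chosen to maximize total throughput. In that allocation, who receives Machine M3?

This is a one-to-one assignment (maximum-weight bipartite matching).
Optimal: Cove→Machine M1 (1972 ops/s), Delta→Machine M4 (565 ops/s), Umbra→Machine M3 (1143 ops/s), Kestrel→Machine M6 (2227 ops/s), Iris→Machine M2 (2394 ops/s) — total 1972+565+1143+2227+2394 = 8301 ops/s.
Column-greedy (each instance in turn goes to its best remaining tenant) gives 7511 ops/s, worse by 790.
Checked against all permutations: 8301 ops/s is optimal.
Umbra's own top instance is Machine M2 (1473 ops/s), but forcing Umbra→Machine M2 and reassigning the rest optimally gives only 8153 ops/s — worse by 148.

Umbra receives Machine M3.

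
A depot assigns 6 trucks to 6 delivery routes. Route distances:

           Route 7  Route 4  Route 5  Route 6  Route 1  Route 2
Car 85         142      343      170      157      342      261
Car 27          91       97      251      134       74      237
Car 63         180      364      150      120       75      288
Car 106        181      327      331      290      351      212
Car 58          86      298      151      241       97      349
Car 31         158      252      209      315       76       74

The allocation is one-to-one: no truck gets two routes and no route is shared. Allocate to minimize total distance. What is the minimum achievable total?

Optimal: Car 85→Route 6 (157 km), Car 27→Route 4 (97 km), Car 63→Route 1 (75 km), Car 106→Route 7 (181 km), Car 58→Route 5 (151 km), Car 31→Route 2 (74 km) — total 157+97+75+181+151+74 = 735 km.
Column-greedy (each route in turn goes to its cheapest remaining truck) gives 778 km, worse by 43.
Next-best assignment: Car 85→Route 5, Car 27→Route 4, Car 63→Route 6, Car 106→Route 7, Car 58→Route 1, Car 31→Route 2 = 739 km.
No other one-to-one assignment undercuts 735 km.

Minimum total: 735 km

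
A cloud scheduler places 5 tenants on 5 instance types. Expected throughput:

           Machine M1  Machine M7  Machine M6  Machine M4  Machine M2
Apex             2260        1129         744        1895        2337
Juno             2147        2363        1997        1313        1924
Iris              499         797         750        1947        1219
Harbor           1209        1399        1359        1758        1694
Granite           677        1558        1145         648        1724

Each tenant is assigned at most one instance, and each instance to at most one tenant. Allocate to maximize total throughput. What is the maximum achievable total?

Max total: 9653 ops/s

Treat this as an assignment problem: match each tenant to one instance.
Optimal: Apex→Machine M1 (2260 ops/s), Juno→Machine M7 (2363 ops/s), Iris→Machine M4 (1947 ops/s), Harbor→Machine M6 (1359 ops/s), Granite→Machine M2 (1724 ops/s) — total 2260+2363+1947+1359+1724 = 9653 ops/s.
Max-entry greedy (repeatedly take the single best remaining cell) gives 8683 ops/s, worse by 970.
Every other assignment is strictly worse.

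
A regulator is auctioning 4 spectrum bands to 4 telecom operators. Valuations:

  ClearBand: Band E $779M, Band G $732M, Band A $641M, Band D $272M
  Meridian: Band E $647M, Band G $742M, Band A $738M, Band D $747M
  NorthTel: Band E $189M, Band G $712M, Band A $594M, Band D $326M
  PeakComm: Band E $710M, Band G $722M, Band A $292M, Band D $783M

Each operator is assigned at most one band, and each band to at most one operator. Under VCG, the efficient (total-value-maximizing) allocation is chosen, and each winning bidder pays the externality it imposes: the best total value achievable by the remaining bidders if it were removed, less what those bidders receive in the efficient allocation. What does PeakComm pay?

Efficient allocation: ClearBand→Band E ($779M), Meridian→Band A ($738M), NorthTel→Band G ($712M), PeakComm→Band D ($783M); total welfare W = $3012M.
PeakComm receives Band D at value $783M, so the others get W − 783 = $2229M.
Without PeakComm: best allocation of the remaining 3 bidders over all 4 bands is ClearBand→Band E ($779M), Meridian→Band D ($747M), NorthTel→Band G ($712M), total $2238M.
VCG payment = (others' best without PeakComm) − (others' welfare with PeakComm) = 2238 − 2229 = $9M.

PeakComm pays $9M.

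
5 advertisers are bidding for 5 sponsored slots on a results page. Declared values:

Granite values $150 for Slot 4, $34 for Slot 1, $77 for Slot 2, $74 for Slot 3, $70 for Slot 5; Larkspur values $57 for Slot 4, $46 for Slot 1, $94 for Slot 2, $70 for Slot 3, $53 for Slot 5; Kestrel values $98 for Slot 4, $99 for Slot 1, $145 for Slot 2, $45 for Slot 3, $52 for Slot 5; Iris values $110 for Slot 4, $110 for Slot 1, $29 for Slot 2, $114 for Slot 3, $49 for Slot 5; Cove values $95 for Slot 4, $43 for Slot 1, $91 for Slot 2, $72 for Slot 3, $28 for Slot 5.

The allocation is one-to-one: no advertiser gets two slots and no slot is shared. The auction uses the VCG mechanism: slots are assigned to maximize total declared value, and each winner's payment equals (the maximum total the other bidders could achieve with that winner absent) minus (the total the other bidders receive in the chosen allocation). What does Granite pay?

Granite pays $40.

Efficient allocation: Granite→Slot 4 ($150), Larkspur→Slot 5 ($53), Kestrel→Slot 2 ($145), Iris→Slot 1 ($110), Cove→Slot 3 ($72); total welfare W = $530.
Granite receives Slot 4 at value $150, so the others get W − 150 = $380.
Without Granite: best allocation of the remaining 4 bidders over all 5 slots is Larkspur→Slot 3 ($70), Kestrel→Slot 2 ($145), Iris→Slot 1 ($110), Cove→Slot 4 ($95), total $420.
VCG payment = (others' best without Granite) − (others' welfare with Granite) = 420 − 380 = $40.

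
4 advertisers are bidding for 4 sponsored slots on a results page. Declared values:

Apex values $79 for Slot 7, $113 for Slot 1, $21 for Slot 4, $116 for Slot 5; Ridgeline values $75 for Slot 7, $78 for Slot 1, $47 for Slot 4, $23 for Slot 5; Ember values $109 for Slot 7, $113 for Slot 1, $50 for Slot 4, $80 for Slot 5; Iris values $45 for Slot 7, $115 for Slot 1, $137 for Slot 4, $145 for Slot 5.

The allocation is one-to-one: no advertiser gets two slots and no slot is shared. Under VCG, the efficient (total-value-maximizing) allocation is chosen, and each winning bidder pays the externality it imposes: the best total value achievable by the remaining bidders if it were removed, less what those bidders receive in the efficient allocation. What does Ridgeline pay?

Efficient allocation: Apex→Slot 5 ($116), Ridgeline→Slot 7 ($75), Ember→Slot 1 ($113), Iris→Slot 4 ($137); total welfare W = $441.
Ridgeline receives Slot 7 at value $75, so the others get W − 75 = $366.
Without Ridgeline: best allocation of the remaining 3 bidders over all 4 slots is Apex→Slot 1 ($113), Ember→Slot 7 ($109), Iris→Slot 5 ($145), total $367.
VCG payment = (others' best without Ridgeline) − (others' welfare with Ridgeline) = 367 − 366 = $1.

Ridgeline pays $1.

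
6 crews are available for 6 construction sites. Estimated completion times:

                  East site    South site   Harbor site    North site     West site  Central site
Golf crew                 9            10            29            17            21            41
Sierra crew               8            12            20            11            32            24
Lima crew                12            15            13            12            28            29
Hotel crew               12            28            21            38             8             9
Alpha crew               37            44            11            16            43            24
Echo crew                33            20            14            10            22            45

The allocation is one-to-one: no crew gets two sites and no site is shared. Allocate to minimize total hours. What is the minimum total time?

Treat this as an assignment problem: match each crew to one site.
Optimal: Golf crew→South site (10 hours), Sierra crew→East site (8 hours), Lima crew→North site (12 hours), Hotel crew→Central site (9 hours), Alpha crew→Harbor site (11 hours), Echo crew→West site (22 hours) — total 10+8+12+9+11+22 = 72 hours.
Min-entry greedy (repeatedly take the single cheapest remaining cell) gives 76 hours, worse by 4.
Next-best assignment: Golf crew→South site, Sierra crew→East site, Lima crew→Harbor site, Hotel crew→West site, Alpha crew→Central site, Echo crew→North site = 73 hours.
No other one-to-one assignment undercuts 72 hours.

Min total: 72 hours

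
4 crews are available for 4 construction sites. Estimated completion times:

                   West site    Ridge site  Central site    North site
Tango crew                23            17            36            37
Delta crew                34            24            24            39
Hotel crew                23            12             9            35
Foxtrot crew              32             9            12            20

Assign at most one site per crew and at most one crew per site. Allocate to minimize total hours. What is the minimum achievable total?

Min total: 76 hours

Optimal: Tango crew→West site (23 hours), Delta crew→Ridge site (24 hours), Hotel crew→Central site (9 hours), Foxtrot crew→North site (20 hours) — total 23+24+9+20 = 76 hours.
Row-greedy (each crew in turn takes its cheapest remaining site) gives 84 hours, worse by 8.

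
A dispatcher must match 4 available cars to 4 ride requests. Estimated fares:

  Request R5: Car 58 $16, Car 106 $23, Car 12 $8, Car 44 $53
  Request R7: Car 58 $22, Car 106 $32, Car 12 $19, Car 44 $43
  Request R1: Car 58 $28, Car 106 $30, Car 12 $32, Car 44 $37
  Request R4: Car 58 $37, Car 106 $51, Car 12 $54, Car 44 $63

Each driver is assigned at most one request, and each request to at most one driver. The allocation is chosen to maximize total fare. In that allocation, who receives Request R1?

This is the linear assignment problem.
Optimal: Car 58→Request R1 ($28), Car 106→Request R7 ($32), Car 12→Request R4 ($54), Car 44→Request R5 ($53) — total 28+32+54+53 = $167.
Column-greedy (each request in turn goes to its best remaining driver) gives $154, worse by 13.
Swapping Car 44↔Car 106 (Car 44→Request R7 $43, Car 106→Request R5 $23) loses 19.
Car 58's own top request is Request R4 ($37), but forcing Car 58→Request R4 and reassigning the rest optimally gives only $154 — worse by 13.

Car 58 receives Request R1.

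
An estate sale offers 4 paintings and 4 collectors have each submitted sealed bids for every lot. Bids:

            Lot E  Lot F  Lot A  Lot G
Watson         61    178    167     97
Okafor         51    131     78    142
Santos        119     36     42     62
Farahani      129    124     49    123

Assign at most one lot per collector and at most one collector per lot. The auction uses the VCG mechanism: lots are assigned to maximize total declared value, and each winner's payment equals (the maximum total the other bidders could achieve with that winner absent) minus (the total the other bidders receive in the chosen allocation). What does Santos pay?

Efficient allocation: Watson→Lot A ($167), Okafor→Lot G ($142), Santos→Lot E ($119), Farahani→Lot F ($124); total welfare W = $552.
Santos receives Lot E at value $119, so the others get W − 119 = $433.
Without Santos: best allocation of the remaining 3 bidders over all 4 lots is Watson→Lot F ($178), Okafor→Lot G ($142), Farahani→Lot E ($129), total $449.
VCG payment = (others' best without Santos) − (others' welfare with Santos) = 449 − 433 = $16.

Santos pays $16.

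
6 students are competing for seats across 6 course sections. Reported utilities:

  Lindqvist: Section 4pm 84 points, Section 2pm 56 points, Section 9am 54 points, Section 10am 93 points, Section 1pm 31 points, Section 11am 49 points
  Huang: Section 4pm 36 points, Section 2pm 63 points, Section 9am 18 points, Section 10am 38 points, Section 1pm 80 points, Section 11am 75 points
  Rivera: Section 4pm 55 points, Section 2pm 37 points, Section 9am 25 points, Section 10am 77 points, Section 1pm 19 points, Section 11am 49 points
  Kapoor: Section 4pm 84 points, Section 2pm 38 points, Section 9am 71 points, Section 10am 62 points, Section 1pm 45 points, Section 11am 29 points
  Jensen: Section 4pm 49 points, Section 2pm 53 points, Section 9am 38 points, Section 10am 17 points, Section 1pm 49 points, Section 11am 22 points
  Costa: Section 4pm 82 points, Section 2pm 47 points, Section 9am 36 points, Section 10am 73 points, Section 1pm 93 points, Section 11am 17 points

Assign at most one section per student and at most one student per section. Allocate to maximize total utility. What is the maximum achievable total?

Optimal: Lindqvist→Section 4pm (84 points), Huang→Section 11am (75 points), Rivera→Section 10am (77 points), Kapoor→Section 9am (71 points), Jensen→Section 2pm (53 points), Costa→Section 1pm (93 points) — total 84+75+77+71+53+93 = 453 points.
Row-greedy (each student in turn takes its best remaining section) gives 369 points, worse by 84.
Swapping Huang↔Costa (Huang→Section 1pm 80 points, Costa→Section 11am 17 points) loses 71.
No other one-to-one assignment exceeds 453 points.

Maximum total: 453 points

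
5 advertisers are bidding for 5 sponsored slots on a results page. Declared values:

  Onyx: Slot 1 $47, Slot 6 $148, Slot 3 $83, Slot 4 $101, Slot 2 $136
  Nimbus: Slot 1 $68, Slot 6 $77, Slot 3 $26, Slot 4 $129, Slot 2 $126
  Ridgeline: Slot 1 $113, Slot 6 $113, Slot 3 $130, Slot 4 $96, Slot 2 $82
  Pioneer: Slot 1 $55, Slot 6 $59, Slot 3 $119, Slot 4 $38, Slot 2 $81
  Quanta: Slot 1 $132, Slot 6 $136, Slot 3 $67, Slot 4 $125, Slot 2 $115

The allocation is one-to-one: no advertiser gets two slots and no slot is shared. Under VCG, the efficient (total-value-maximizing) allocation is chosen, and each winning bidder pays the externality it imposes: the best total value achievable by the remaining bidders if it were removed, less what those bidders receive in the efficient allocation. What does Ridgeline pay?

Ridgeline pays $8.

Efficient allocation: Onyx→Slot 2 ($136), Nimbus→Slot 4 ($129), Ridgeline→Slot 1 ($113), Pioneer→Slot 3 ($119), Quanta→Slot 6 ($136); total welfare W = $633.
Ridgeline receives Slot 1 at value $113, so the others get W − 113 = $520.
Without Ridgeline: best allocation of the remaining 4 bidders over all 5 slots is Onyx→Slot 6 ($148), Nimbus→Slot 4 ($129), Pioneer→Slot 3 ($119), Quanta→Slot 1 ($132), total $528.
VCG payment = (others' best without Ridgeline) − (others' welfare with Ridgeline) = 528 − 520 = $8.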